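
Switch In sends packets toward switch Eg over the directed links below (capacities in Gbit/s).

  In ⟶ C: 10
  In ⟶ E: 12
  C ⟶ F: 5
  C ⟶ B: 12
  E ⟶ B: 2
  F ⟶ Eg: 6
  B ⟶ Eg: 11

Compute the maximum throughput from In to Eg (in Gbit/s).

12

Augment In→C→F→Eg: bottleneck 5, flow now 5.
Augment In→C→B→Eg: bottleneck 5, flow now 10.
Augment In→E→B→Eg: bottleneck 2, flow now 12.
No augmenting path remains; maximum flow = 12.
In the residual graph, reachable from In: {In, E}.
Min-cut edges: In→C (10), E→B (2); capacity 10 + 2 = 12.
This cut is saturated, so no flow can exceed 12.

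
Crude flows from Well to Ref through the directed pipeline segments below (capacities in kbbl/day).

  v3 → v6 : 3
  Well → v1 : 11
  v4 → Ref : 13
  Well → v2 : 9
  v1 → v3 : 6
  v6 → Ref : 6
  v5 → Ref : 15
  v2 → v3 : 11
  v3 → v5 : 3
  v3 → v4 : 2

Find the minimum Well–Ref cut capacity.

8

Augment Well→v1→v3→v4→Ref: bottleneck 2, flow now 2.
Augment Well→v1→v3→v5→Ref: bottleneck 3, flow now 5.
Augment Well→v1→v3→v6→Ref: bottleneck 1, flow now 6.
Augment Well→v2→v3→v6→Ref: bottleneck 2, flow now 8.
No augmenting path remains; maximum flow = 8.
By max-flow min-cut, the minimum cut capacity equals the max flow.
In the residual graph, reachable from Well: {Well, v1, v2, v3}.
Min-cut edges: v3→v4 (2), v3→v5 (3), v3→v6 (3); capacity 2 + 3 + 3 = 8.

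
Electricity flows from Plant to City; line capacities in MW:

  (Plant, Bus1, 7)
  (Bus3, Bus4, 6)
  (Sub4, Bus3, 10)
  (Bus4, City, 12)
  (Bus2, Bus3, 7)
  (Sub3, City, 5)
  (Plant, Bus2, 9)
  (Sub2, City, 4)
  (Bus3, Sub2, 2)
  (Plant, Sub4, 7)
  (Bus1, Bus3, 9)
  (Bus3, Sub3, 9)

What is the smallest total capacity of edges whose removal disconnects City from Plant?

13

Augment Plant→Bus1→Bus3→Sub2→City: bottleneck 2, flow now 2.
Augment Plant→Bus1→Bus3→Bus4→City: bottleneck 5, flow now 7.
Augment Plant→Sub4→Bus3→Bus4→City: bottleneck 1, flow now 8.
Augment Plant→Sub4→Bus3→Sub3→City: bottleneck 5, flow now 13.
No augmenting path remains; maximum flow = 13.
By max-flow min-cut, the minimum cut capacity equals the max flow.
In the residual graph, reachable from Plant: {Plant, Bus1, Sub4, Bus2, Bus3, Sub3}.
Min-cut edges: Bus3→Sub2 (2), Bus3→Bus4 (6), Sub3→City (5); capacity 2 + 6 + 5 = 13.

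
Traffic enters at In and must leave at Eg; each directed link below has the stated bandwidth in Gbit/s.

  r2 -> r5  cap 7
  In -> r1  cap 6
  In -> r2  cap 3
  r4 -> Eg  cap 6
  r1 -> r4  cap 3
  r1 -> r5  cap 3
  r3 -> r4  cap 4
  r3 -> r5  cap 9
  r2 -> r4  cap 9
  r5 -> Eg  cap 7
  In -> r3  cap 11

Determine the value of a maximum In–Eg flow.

Augment In→r1→r4→Eg: bottleneck 3, flow now 3.
Augment In→r1→r5→Eg: bottleneck 3, flow now 6.
Augment In→r2→r4→Eg: bottleneck 3, flow now 9.
Augment In→r3→r5→Eg: bottleneck 4, flow now 13.
No augmenting path remains; maximum flow = 13.
In the residual graph, reachable from In: {In, r1, r2, r3, r4, r5}.
Min-cut edges: r4→Eg (6), r5→Eg (7); capacity 6 + 7 = 13.
This cut is saturated, so no flow can exceed 13.

13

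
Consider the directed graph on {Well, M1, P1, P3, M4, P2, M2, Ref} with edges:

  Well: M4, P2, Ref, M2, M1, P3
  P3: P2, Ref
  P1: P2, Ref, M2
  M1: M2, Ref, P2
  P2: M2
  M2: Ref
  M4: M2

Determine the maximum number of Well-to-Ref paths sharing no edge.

Assign every edge capacity 1; by Menger, the answer equals the max flow.
Path Well→Ref (+1); total 1.
Path Well→M1→Ref (+1); total 2.
Path Well→P3→Ref (+1); total 3.
Path Well→M2→Ref (+1); total 4.
No residual Well→Ref path; max flow = 4.
Certifying cut of size 4: {M2→Ref, Well→M1, Well→P3, Well→Ref}.

4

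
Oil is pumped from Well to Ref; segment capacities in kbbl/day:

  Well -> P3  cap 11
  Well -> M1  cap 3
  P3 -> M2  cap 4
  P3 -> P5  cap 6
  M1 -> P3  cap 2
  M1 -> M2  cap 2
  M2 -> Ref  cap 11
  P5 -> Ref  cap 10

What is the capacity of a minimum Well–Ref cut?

12

Augment Well→P3→M2→Ref: bottleneck 4, flow now 4.
Augment Well→P3→P5→Ref: bottleneck 6, flow now 10.
Augment Well→M1→M2→Ref: bottleneck 2, flow now 12.
No augmenting path remains; maximum flow = 12.
By max-flow min-cut, the minimum cut capacity equals the max flow.
In the residual graph, reachable from Well: {Well, P3, M1}.
Min-cut edges: P3→M2 (4), P3→P5 (6), M1→M2 (2); capacity 4 + 6 + 2 = 12.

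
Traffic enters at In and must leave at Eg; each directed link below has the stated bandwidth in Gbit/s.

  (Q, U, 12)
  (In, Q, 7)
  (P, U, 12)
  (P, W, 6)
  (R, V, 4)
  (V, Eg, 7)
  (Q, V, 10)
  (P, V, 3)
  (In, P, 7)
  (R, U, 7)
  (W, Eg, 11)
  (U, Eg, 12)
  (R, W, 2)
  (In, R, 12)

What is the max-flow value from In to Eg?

Augment In→P→U→Eg: bottleneck 7, flow now 7.
Augment In→Q→U→Eg: bottleneck 5, flow now 12.
Augment In→Q→V→Eg: bottleneck 2, flow now 14.
Augment In→R→V→Eg: bottleneck 4, flow now 18.
Augment In→R→W→Eg: bottleneck 2, flow now 20.
Augment In→R→U→P→V→Eg: bottleneck 1, flow now 21. (uses reverse residual edge)
Augment In→R→U→P→W→Eg: bottleneck 5, flow now 26. (uses reverse residual edge)
No augmenting path remains; maximum flow = 26.
In the residual graph, reachable from In: {In}.
Min-cut edges: In→P (7), In→Q (7), In→R (12); capacity 7 + 7 + 12 = 26.
This cut is saturated, so no flow can exceed 26.

26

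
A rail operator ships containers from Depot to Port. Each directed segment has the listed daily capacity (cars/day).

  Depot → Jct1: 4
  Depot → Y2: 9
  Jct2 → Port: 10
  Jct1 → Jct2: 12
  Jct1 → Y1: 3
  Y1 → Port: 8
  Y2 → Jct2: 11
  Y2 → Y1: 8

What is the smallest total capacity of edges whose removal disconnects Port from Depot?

13

Augment Depot→Jct1→Jct2→Port: bottleneck 4, flow now 4.
Augment Depot→Y2→Jct2→Port: bottleneck 6, flow now 10.
Augment Depot→Y2→Y1→Port: bottleneck 3, flow now 13.
No augmenting path remains; maximum flow = 13.
By max-flow min-cut, the minimum cut capacity equals the max flow.
In the residual graph, reachable from Depot: {Depot}.
Min-cut edges: Depot→Jct1 (4), Depot→Y2 (9); capacity 4 + 9 = 13.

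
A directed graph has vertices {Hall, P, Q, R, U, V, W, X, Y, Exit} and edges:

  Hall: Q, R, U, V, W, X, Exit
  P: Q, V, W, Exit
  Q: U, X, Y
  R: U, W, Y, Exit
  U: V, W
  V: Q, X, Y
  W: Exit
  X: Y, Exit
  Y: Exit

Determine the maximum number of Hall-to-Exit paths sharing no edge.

Assign every edge capacity 1; by Menger, the answer equals the max flow.
Path Hall→Exit (+1); total 1.
Path Hall→R→Exit (+1); total 2.
Path Hall→W→Exit (+1); total 3.
Path Hall→X→Exit (+1); total 4.
Path Hall→Q→Y→Exit (+1); total 5.
No residual Hall→Exit path; max flow = 5.
Certifying cut of size 5: {Hall→Exit, Hall→R, W→Exit, X→Exit, Y→Exit}.

5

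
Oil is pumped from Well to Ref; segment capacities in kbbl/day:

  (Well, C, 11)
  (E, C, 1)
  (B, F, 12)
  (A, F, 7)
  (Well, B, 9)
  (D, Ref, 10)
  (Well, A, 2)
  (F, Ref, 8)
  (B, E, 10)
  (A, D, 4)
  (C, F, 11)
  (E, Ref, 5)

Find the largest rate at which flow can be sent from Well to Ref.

Augment Well→A→D→Ref: bottleneck 2, flow now 2.
Augment Well→B→E→Ref: bottleneck 5, flow now 7.
Augment Well→B→F→Ref: bottleneck 4, flow now 11.
Augment Well→C→F→Ref: bottleneck 4, flow now 15.
No augmenting path remains; maximum flow = 15.
In the residual graph, reachable from Well: {Well, B, C, E, F}.
Min-cut edges: Well→A (2), E→Ref (5), F→Ref (8); capacity 2 + 5 + 8 = 15.
This cut is saturated, so no flow can exceed 15.

15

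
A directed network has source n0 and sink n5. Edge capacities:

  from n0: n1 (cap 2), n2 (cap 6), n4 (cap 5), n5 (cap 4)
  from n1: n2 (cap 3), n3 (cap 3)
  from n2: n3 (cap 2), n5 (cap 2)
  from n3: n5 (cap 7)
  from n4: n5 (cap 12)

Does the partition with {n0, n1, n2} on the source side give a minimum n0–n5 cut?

No — its capacity is 16, but the minimum cut has capacity 15.

Given cut capacity: 5 + 4 + 3 + 2 + 2 = 16.
Augment n0→n5: bottleneck 4, flow now 4.
Augment n0→n2→n5: bottleneck 2, flow now 6.
Augment n0→n4→n5: bottleneck 5, flow now 11.
Augment n0→n1→n3→n5: bottleneck 2, flow now 13.
Augment n0→n2→n3→n5: bottleneck 2, flow now 15.
No augmenting path remains; maximum flow = 15.
In the residual graph, reachable from n0: {n0, n2}.
Min-cut edges: n0→n1 (2), n0→n4 (5), n0→n5 (4), n2→n3 (2), n2→n5 (2); capacity 2 + 5 + 4 + 2 + 2 = 15.
Cut capacity 16 exceeds the max flow 15, so it is not minimum.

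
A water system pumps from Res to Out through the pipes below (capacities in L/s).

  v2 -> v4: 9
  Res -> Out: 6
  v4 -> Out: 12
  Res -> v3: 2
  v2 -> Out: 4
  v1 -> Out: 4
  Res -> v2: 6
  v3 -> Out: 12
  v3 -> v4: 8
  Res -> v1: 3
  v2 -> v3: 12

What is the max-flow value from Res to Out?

Augment Res→Out: bottleneck 6, flow now 6.
Augment Res→v1→Out: bottleneck 3, flow now 9.
Augment Res→v2→Out: bottleneck 4, flow now 13.
Augment Res→v3→Out: bottleneck 2, flow now 15.
Augment Res→v2→v3→Out: bottleneck 2, flow now 17.
No augmenting path remains; maximum flow = 17.
In the residual graph, reachable from Res: {Res}.
Min-cut edges: Res→v1 (3), Res→v2 (6), Res→v3 (2), Res→Out (6); capacity 3 + 6 + 2 + 6 = 17.
This cut is saturated, so no flow can exceed 17.

17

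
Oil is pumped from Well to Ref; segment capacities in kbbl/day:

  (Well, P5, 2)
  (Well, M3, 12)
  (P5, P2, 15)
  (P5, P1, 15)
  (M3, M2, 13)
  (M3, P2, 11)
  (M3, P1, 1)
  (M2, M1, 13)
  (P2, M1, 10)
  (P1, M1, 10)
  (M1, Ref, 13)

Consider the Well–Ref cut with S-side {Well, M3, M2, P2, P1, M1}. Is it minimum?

No — its capacity is 15, but the minimum cut has capacity 13.

Given cut capacity: 2 + 13 = 15.
Augment Well→P5→P2→M1→Ref: bottleneck 2, flow now 2.
Augment Well→M3→M2→M1→Ref: bottleneck 11, flow now 13.
No augmenting path remains; maximum flow = 13.
In the residual graph, reachable from Well: {Well, P5, M3, M2, P2, P1, M1}.
Min-cut edges: M1→Ref (13); capacity 13 = 13.
Cut capacity 15 exceeds the max flow 13, so it is not minimum.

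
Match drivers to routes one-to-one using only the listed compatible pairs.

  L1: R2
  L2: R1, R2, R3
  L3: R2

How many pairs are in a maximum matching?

2

Unit-capacity flow: source→left, listed edges, right→sink; max matching = max flow.
Augmenting path L1→R2 (+1); matched 1.
Augmenting path L2→R1 (+1); matched 2.
No augmenting path remains; maximum matching = 2.
König certificate: {L2, R2} is a vertex cover of size 2 (every listed pair touches it), so no matching can be larger.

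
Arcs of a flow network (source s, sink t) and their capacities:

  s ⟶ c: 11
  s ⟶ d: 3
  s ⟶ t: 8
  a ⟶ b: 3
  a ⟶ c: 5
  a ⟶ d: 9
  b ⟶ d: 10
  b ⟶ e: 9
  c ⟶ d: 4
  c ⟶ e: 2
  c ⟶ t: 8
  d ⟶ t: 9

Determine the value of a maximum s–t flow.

22

Augment s→t: bottleneck 8, flow now 8.
Augment s→c→t: bottleneck 8, flow now 16.
Augment s→d→t: bottleneck 3, flow now 19.
Augment s→c→d→t: bottleneck 3, flow now 22.
No augmenting path remains; maximum flow = 22.
In the residual graph, reachable from s: {s}.
Min-cut edges: s→c (11), s→d (3), s→t (8); capacity 11 + 3 + 8 = 22.
This cut is saturated, so no flow can exceed 22.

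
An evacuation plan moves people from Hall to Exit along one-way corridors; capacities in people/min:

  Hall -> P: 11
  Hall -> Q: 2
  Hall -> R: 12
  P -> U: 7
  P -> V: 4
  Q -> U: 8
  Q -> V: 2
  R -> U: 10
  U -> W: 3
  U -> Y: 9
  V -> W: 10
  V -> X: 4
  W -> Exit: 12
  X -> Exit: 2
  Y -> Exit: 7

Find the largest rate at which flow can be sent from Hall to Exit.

16

Augment Hall→P→U→W→Exit: bottleneck 3, flow now 3.
Augment Hall→P→U→Y→Exit: bottleneck 4, flow now 7.
Augment Hall→P→V→W→Exit: bottleneck 4, flow now 11.
Augment Hall→Q→U→Y→Exit: bottleneck 2, flow now 13.
Augment Hall→R→U→Y→Exit: bottleneck 1, flow now 14.
Augment Hall→R→U→Q→V→W→Exit: bottleneck 2, flow now 16. (uses reverse residual edge)
No augmenting path remains; maximum flow = 16.
In the residual graph, reachable from Hall: {Hall, P, R, U, Y}.
Min-cut edges: Hall→Q (2), P→V (4), U→W (3), Y→Exit (7); capacity 2 + 4 + 3 + 7 = 16.
This cut is saturated, so no flow can exceed 16.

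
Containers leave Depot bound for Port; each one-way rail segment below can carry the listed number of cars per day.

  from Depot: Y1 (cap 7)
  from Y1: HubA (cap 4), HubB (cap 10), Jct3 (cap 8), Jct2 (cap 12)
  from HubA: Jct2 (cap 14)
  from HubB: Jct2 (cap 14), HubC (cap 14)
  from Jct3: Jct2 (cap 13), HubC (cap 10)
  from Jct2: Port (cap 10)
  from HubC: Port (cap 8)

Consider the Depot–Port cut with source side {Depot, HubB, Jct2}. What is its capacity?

Edges leaving {Depot, HubB, Jct2}: Depot→Y1 (7), HubB→HubC (14), Jct2→Port (10).
Cut capacity = 7 + 14 + 10 = 31.

31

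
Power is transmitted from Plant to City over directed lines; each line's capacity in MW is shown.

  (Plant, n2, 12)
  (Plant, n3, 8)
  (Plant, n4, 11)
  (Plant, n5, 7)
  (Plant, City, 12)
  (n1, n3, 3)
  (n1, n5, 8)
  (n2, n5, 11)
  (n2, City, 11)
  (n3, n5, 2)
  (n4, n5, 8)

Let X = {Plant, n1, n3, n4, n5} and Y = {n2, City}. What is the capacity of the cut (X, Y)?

24

Edges leaving {Plant, n1, n3, n4, n5}: Plant→n2 (12), Plant→City (12).
Cut capacity = 12 + 12 = 24.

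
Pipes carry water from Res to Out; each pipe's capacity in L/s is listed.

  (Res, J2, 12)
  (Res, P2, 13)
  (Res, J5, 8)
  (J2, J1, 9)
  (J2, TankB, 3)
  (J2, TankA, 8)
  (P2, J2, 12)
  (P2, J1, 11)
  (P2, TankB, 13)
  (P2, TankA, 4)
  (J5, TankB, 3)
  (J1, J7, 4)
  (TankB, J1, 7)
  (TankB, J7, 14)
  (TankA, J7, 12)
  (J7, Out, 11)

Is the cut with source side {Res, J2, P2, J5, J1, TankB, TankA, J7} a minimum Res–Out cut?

Given cut capacity: 11 = 11.
Augment Res→J2→J1→J7→Out: bottleneck 4, flow now 4.
Augment Res→J2→TankB→J7→Out: bottleneck 3, flow now 7.
Augment Res→J2→TankA→J7→Out: bottleneck 4, flow now 11.
No augmenting path remains; maximum flow = 11.
Cut capacity 11 equals the max flow, so it is a minimum cut.

Yes — it is a minimum cut (capacity 11).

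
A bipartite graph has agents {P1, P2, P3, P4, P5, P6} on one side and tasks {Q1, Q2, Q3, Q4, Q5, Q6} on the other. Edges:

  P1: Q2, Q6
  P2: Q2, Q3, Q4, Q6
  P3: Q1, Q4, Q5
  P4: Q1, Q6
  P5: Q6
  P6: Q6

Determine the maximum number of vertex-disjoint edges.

Unit-capacity flow: source→left, listed edges, right→sink; max matching = max flow.
Augmenting path P1→Q2 (+1); matched 1.
Augmenting path P2→Q3 (+1); matched 2.
Augmenting path P3→Q1 (+1); matched 3.
Augmenting path P4→Q6 (+1); matched 4.
Augmenting path P5→Q6→P4→Q1→P3→Q4 (+1); matched 5.
No augmenting path remains; maximum matching = 5.
König certificate: {P1, P2, P3, P4, Q6} is a vertex cover of size 5 (every listed pair touches it), so no matching can be larger.

5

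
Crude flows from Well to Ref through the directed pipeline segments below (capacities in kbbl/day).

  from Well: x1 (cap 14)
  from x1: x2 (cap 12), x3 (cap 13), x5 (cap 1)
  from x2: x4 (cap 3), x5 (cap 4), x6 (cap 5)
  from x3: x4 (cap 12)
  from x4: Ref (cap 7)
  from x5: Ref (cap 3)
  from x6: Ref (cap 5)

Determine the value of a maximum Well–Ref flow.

14

Augment Well→x1→x5→Ref: bottleneck 1, flow now 1.
Augment Well→x1→x2→x4→Ref: bottleneck 3, flow now 4.
Augment Well→x1→x2→x5→Ref: bottleneck 2, flow now 6.
Augment Well→x1→x2→x6→Ref: bottleneck 5, flow now 11.
Augment Well→x1→x3→x4→Ref: bottleneck 3, flow now 14.
No augmenting path remains; maximum flow = 14.
In the residual graph, reachable from Well: {Well}.
Min-cut edges: Well→x1 (14); capacity 14 = 14.
This cut is saturated, so no flow can exceed 14.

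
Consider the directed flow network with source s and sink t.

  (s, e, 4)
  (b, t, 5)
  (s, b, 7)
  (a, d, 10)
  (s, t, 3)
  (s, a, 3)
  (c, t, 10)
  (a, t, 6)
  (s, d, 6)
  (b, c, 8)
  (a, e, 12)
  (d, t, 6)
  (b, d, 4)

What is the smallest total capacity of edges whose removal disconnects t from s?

Augment s→t: bottleneck 3, flow now 3.
Augment s→a→t: bottleneck 3, flow now 6.
Augment s→b→t: bottleneck 5, flow now 11.
Augment s→d→t: bottleneck 6, flow now 17.
Augment s→b→c→t: bottleneck 2, flow now 19.
No augmenting path remains; maximum flow = 19.
By max-flow min-cut, the minimum cut capacity equals the max flow.
In the residual graph, reachable from s: {s, e}.
Min-cut edges: s→a (3), s→b (7), s→d (6), s→t (3); capacity 3 + 7 + 6 + 3 = 19.

19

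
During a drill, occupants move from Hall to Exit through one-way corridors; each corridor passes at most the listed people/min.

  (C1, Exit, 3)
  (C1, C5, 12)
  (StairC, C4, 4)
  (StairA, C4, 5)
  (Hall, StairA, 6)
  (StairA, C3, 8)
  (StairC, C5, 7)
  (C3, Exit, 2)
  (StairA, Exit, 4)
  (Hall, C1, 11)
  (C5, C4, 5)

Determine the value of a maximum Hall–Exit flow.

Augment Hall→StairA→Exit: bottleneck 4, flow now 4.
Augment Hall→C1→Exit: bottleneck 3, flow now 7.
Augment Hall→StairA→C3→Exit: bottleneck 2, flow now 9.
No augmenting path remains; maximum flow = 9.
In the residual graph, reachable from Hall: {Hall, C1, C5, C4}.
Min-cut edges: Hall→StairA (6), C1→Exit (3); capacity 6 + 3 = 9.
This cut is saturated, so no flow can exceed 9.

9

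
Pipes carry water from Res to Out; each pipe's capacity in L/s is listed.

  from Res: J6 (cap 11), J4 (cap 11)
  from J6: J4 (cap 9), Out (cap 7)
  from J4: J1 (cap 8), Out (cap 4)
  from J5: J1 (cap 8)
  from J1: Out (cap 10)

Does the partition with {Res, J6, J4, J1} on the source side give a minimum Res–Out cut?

No — its capacity is 21, but the minimum cut has capacity 19.

Given cut capacity: 7 + 4 + 10 = 21.
Augment Res→J6→Out: bottleneck 7, flow now 7.
Augment Res→J4→Out: bottleneck 4, flow now 11.
Augment Res→J4→J1→Out: bottleneck 7, flow now 18.
Augment Res→J6→J4→J1→Out: bottleneck 1, flow now 19.
No augmenting path remains; maximum flow = 19.
In the residual graph, reachable from Res: {Res, J6, J4}.
Min-cut edges: J6→Out (7), J4→J1 (8), J4→Out (4); capacity 7 + 8 + 4 = 19.
Cut capacity 21 exceeds the max flow 19, so it is not minimum.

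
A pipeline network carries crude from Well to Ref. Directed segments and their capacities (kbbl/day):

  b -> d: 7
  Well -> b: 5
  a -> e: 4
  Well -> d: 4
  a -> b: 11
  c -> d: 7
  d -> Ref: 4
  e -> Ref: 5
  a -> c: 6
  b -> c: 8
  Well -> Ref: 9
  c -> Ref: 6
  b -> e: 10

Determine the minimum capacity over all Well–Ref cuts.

18

Augment Well→Ref: bottleneck 9, flow now 9.
Augment Well→d→Ref: bottleneck 4, flow now 13.
Augment Well→b→c→Ref: bottleneck 5, flow now 18.
No augmenting path remains; maximum flow = 18.
By max-flow min-cut, the minimum cut capacity equals the max flow.
In the residual graph, reachable from Well: {Well}.
Min-cut edges: Well→b (5), Well→d (4), Well→Ref (9); capacity 5 + 4 + 9 = 18.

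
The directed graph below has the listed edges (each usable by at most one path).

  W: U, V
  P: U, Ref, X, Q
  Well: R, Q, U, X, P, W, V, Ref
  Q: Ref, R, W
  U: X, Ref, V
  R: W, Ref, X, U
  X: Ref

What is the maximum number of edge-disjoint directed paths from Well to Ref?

6

Assign every edge capacity 1; by Menger, the answer equals the max flow.
Path Well→Ref (+1); total 1.
Path Well→P→Ref (+1); total 2.
Path Well→Q→Ref (+1); total 3.
Path Well→R→Ref (+1); total 4.
Path Well→U→Ref (+1); total 5.
Path Well→X→Ref (+1); total 6.
No residual Well→Ref path; max flow = 6.
Certifying cut of size 6: {U→Ref, Well→P, Well→Q, Well→R, Well→Ref, X→Ref}.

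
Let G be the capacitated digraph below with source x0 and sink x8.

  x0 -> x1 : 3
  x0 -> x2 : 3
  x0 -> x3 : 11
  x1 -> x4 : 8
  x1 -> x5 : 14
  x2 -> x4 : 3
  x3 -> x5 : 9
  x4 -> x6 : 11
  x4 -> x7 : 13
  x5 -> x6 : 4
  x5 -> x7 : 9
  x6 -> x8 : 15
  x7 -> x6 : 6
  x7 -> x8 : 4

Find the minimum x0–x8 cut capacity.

Augment x0→x1→x4→x6→x8: bottleneck 3, flow now 3.
Augment x0→x2→x4→x6→x8: bottleneck 3, flow now 6.
Augment x0→x3→x5→x6→x8: bottleneck 4, flow now 10.
Augment x0→x3→x5→x7→x8: bottleneck 4, flow now 14.
Augment x0→x3→x5→x7→x6→x8: bottleneck 1, flow now 15.
No augmenting path remains; maximum flow = 15.
By max-flow min-cut, the minimum cut capacity equals the max flow.
In the residual graph, reachable from x0: {x0, x3}.
Min-cut edges: x0→x1 (3), x0→x2 (3), x3→x5 (9); capacity 3 + 3 + 9 = 15.

15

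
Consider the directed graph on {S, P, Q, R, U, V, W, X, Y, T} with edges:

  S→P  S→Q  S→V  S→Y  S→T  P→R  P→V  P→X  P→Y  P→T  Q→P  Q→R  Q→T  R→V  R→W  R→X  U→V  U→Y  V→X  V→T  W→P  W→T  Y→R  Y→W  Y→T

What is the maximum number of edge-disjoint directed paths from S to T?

Assign every edge capacity 1; by Menger, the answer equals the max flow.
Path S→T (+1); total 1.
Path S→P→T (+1); total 2.
Path S→Q→T (+1); total 3.
Path S→V→T (+1); total 4.
Path S→Y→T (+1); total 5.
No residual S→T path; max flow = 5.
Certifying cut of size 5: {S→P, S→Q, S→T, S→V, S→Y}.

5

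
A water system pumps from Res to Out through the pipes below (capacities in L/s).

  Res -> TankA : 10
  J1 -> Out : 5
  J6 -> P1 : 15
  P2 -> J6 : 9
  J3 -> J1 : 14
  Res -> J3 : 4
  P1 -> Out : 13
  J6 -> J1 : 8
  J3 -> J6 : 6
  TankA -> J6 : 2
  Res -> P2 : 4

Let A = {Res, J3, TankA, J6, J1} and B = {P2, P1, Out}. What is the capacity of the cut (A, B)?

Edges leaving {Res, J3, TankA, J6, J1}: Res→P2 (4), J6→P1 (15), J1→Out (5).
Cut capacity = 4 + 15 + 5 = 24.

24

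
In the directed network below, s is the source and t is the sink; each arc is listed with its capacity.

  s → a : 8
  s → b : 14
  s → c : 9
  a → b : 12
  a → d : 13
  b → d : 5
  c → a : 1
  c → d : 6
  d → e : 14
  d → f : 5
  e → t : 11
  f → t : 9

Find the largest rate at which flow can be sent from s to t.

Augment s→a→d→e→t: bottleneck 8, flow now 8.
Augment s→b→d→e→t: bottleneck 3, flow now 11.
Augment s→b→d→f→t: bottleneck 2, flow now 13.
Augment s→c→d→f→t: bottleneck 3, flow now 16.
No augmenting path remains; maximum flow = 16.
In the residual graph, reachable from s: {s, a, b, c, d, e}.
Min-cut edges: d→f (5), e→t (11); capacity 5 + 11 = 16.
This cut is saturated, so no flow can exceed 16.

16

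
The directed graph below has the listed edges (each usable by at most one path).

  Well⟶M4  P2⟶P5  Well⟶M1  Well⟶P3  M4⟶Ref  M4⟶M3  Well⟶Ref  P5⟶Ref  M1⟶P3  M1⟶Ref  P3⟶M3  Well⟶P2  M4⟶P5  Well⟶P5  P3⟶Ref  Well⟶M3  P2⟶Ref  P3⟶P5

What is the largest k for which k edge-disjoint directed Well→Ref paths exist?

6

Assign every edge capacity 1; by Menger, the answer equals the max flow.
Path Well→Ref (+1); total 1.
Path Well→M1→Ref (+1); total 2.
Path Well→P2→Ref (+1); total 3.
Path Well→M4→Ref (+1); total 4.
Path Well→P5→Ref (+1); total 5.
Path Well→P3→Ref (+1); total 6.
No residual Well→Ref path; max flow = 6.
Certifying cut of size 6: {Well→M1, Well→M4, Well→P2, Well→P3, Well→P5, Well→Ref}.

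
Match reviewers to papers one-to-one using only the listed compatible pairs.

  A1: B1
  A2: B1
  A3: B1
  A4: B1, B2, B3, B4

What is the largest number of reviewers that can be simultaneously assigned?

Unit-capacity flow: source→left, listed edges, right→sink; max matching = max flow.
Augmenting path A1→B1 (+1); matched 1.
Augmenting path A4→B2 (+1); matched 2.
No augmenting path remains; maximum matching = 2.
König certificate: {A4, B1} is a vertex cover of size 2 (every listed pair touches it), so no matching can be larger.

2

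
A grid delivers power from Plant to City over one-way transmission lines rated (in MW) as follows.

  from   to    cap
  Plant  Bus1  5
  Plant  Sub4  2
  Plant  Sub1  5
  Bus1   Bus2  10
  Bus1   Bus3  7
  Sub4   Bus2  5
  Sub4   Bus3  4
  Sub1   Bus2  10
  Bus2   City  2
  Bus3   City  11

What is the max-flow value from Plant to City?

9

Augment Plant→Bus1→Bus2→City: bottleneck 2, flow now 2.
Augment Plant→Bus1→Bus3→City: bottleneck 3, flow now 5.
Augment Plant→Sub4→Bus3→City: bottleneck 2, flow now 7.
Augment Plant→Sub1→Bus2→Bus1→Bus3→City: bottleneck 2, flow now 9. (uses reverse residual edge)
No augmenting path remains; maximum flow = 9.
In the residual graph, reachable from Plant: {Plant, Sub1, Bus2}.
Min-cut edges: Plant→Bus1 (5), Plant→Sub4 (2), Bus2→City (2); capacity 5 + 2 + 2 = 9.
This cut is saturated, so no flow can exceed 9.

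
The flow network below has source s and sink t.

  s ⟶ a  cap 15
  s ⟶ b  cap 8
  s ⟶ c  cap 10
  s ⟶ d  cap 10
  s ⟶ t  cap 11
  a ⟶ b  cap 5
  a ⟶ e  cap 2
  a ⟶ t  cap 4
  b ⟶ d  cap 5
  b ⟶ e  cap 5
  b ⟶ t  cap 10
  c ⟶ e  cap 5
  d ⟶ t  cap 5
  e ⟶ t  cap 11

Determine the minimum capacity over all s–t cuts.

Augment s→t: bottleneck 11, flow now 11.
Augment s→a→t: bottleneck 4, flow now 15.
Augment s→b→t: bottleneck 8, flow now 23.
Augment s→d→t: bottleneck 5, flow now 28.
Augment s→a→b→t: bottleneck 2, flow now 30.
Augment s→a→e→t: bottleneck 2, flow now 32.
Augment s→c→e→t: bottleneck 5, flow now 37.
Augment s→a→b→e→t: bottleneck 3, flow now 40.
No augmenting path remains; maximum flow = 40.
By max-flow min-cut, the minimum cut capacity equals the max flow.
In the residual graph, reachable from s: {s, a, c, d}.
Min-cut edges: s→b (8), s→t (11), a→b (5), a→e (2), a→t (4), c→e (5), d→t (5); capacity 8 + 11 + 5 + 2 + 4 + 5 + 5 = 40.

40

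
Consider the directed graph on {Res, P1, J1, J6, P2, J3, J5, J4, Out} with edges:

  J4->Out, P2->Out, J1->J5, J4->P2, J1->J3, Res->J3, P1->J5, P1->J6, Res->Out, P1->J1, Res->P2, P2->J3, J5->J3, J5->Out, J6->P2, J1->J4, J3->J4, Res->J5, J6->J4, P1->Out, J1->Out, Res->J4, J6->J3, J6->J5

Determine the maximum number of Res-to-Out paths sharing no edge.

4

Assign every edge capacity 1; by Menger, the answer equals the max flow.
Path Res→Out (+1); total 1.
Path Res→P2→Out (+1); total 2.
Path Res→J5→Out (+1); total 3.
Path Res→J4→Out (+1); total 4.
No residual Res→Out path; max flow = 4.
Certifying cut of size 4: {J4→Out, P2→Out, Res→J5, Res→Out}.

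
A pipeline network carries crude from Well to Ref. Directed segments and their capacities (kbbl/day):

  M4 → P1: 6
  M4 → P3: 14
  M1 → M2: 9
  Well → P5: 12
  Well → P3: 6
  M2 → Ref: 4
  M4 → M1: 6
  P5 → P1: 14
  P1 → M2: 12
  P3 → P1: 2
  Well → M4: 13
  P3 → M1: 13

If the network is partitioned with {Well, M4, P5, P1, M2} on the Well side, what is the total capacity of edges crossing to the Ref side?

Edges leaving {Well, M4, P5, P1, M2}: Well→P3 (6), M4→P3 (14), M4→M1 (6), M2→Ref (4).
Cut capacity = 6 + 14 + 6 + 4 = 30.

30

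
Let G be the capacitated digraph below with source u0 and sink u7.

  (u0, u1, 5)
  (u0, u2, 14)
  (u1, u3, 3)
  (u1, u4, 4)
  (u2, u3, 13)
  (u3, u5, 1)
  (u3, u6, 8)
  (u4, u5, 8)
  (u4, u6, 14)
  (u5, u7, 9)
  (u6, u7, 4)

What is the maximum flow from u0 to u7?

Augment u0→u1→u3→u5→u7: bottleneck 1, flow now 1.
Augment u0→u1→u3→u6→u7: bottleneck 2, flow now 3.
Augment u0→u1→u4→u5→u7: bottleneck 2, flow now 5.
Augment u0→u2→u3→u6→u7: bottleneck 2, flow now 7.
Augment u0→u2→u3→u1→u4→u5→u7: bottleneck 2, flow now 9. (uses reverse residual edge)
No augmenting path remains; maximum flow = 9.
In the residual graph, reachable from u0: {u0, u1, u2, u3, u6}.
Min-cut edges: u1→u4 (4), u3→u5 (1), u6→u7 (4); capacity 4 + 1 + 4 = 9.
This cut is saturated, so no flow can exceed 9.

9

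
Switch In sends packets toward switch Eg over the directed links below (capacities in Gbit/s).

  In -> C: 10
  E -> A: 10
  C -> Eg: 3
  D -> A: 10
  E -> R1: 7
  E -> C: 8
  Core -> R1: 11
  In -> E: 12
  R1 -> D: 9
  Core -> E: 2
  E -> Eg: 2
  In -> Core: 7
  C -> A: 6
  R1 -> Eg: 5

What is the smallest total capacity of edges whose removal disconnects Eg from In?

10

Augment In→E→Eg: bottleneck 2, flow now 2.
Augment In→C→Eg: bottleneck 3, flow now 5.
Augment In→Core→R1→Eg: bottleneck 5, flow now 10.
No augmenting path remains; maximum flow = 10.
By max-flow min-cut, the minimum cut capacity equals the max flow.
In the residual graph, reachable from In: {In, Core, E, R1, C, D, A}.
Min-cut edges: E→Eg (2), R1→Eg (5), C→Eg (3); capacity 2 + 5 + 3 = 10.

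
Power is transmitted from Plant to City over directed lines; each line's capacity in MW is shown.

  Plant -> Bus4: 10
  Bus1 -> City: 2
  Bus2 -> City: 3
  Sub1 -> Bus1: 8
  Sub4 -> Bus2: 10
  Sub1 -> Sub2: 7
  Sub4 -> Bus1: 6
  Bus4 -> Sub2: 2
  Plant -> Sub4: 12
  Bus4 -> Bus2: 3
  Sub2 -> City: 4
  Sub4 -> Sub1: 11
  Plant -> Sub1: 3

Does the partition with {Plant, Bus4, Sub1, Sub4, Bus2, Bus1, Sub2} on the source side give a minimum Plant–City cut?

Yes — it is a minimum cut (capacity 9).

Given cut capacity: 3 + 2 + 4 = 9.
Augment Plant→Bus4→Bus2→City: bottleneck 3, flow now 3.
Augment Plant→Bus4→Sub2→City: bottleneck 2, flow now 5.
Augment Plant→Sub1→Bus1→City: bottleneck 2, flow now 7.
Augment Plant→Sub1→Sub2→City: bottleneck 1, flow now 8.
Augment Plant→Sub4→Sub1→Sub2→City: bottleneck 1, flow now 9.
No augmenting path remains; maximum flow = 9.
Cut capacity 9 equals the max flow, so it is a minimum cut.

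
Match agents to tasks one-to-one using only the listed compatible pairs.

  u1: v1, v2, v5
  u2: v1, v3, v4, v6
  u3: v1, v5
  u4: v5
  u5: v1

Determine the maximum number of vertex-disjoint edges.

4

Unit-capacity flow: source→left, listed edges, right→sink; max matching = max flow.
Augmenting path u1→v1 (+1); matched 1.
Augmenting path u2→v3 (+1); matched 2.
Augmenting path u3→v5 (+1); matched 3.
Augmenting path u5→v1→u1→v2 (+1); matched 4.
No augmenting path remains; maximum matching = 4.
König certificate: {u1, u2, v1, v5} is a vertex cover of size 4 (every listed pair touches it), so no matching can be larger.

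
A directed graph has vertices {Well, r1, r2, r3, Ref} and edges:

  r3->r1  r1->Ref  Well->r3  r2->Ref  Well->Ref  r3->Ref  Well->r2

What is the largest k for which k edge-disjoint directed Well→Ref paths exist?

3

Assign every edge capacity 1; by Menger, the answer equals the max flow.
Path Well→Ref (+1); total 1.
Path Well→r2→Ref (+1); total 2.
Path Well→r3→Ref (+1); total 3.
No residual Well→Ref path; max flow = 3.
Certifying cut of size 3: {Well→Ref, Well→r2, Well→r3}.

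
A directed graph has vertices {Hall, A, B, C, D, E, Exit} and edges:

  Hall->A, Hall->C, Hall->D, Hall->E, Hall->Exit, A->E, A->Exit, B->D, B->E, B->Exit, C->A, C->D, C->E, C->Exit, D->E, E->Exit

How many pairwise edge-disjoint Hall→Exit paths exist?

Assign every edge capacity 1; by Menger, the answer equals the max flow.
Path Hall→Exit (+1); total 1.
Path Hall→A→Exit (+1); total 2.
Path Hall→C→Exit (+1); total 3.
Path Hall→E→Exit (+1); total 4.
No residual Hall→Exit path; max flow = 4.
Certifying cut of size 4: {E→Exit, Hall→A, Hall→C, Hall→Exit}.

4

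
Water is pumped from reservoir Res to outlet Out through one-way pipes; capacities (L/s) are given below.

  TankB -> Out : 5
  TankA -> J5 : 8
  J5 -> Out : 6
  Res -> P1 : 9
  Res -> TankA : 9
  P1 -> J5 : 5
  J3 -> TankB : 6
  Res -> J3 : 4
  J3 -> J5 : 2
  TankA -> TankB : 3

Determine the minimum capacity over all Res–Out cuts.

Augment Res→J3→TankB→Out: bottleneck 4, flow now 4.
Augment Res→P1→J5→Out: bottleneck 5, flow now 9.
Augment Res→TankA→TankB→Out: bottleneck 1, flow now 10.
Augment Res→TankA→J5→Out: bottleneck 1, flow now 11.
No augmenting path remains; maximum flow = 11.
By max-flow min-cut, the minimum cut capacity equals the max flow.
In the residual graph, reachable from Res: {Res, J3, P1, TankA, TankB, J5}.
Min-cut edges: TankB→Out (5), J5→Out (6); capacity 5 + 6 = 11.

11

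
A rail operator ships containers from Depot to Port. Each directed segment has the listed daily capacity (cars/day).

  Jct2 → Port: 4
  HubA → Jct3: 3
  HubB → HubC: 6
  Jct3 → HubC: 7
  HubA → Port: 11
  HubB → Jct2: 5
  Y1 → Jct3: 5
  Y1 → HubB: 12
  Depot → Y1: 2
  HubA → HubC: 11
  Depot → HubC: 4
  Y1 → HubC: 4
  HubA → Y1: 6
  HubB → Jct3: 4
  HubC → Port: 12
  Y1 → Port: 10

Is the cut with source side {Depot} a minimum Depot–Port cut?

Given cut capacity: 2 + 4 = 6.
Augment Depot→Y1→Port: bottleneck 2, flow now 2.
Augment Depot→HubC→Port: bottleneck 4, flow now 6.
No augmenting path remains; maximum flow = 6.
Cut capacity 6 equals the max flow, so it is a minimum cut.

Yes — it is a minimum cut (capacity 6).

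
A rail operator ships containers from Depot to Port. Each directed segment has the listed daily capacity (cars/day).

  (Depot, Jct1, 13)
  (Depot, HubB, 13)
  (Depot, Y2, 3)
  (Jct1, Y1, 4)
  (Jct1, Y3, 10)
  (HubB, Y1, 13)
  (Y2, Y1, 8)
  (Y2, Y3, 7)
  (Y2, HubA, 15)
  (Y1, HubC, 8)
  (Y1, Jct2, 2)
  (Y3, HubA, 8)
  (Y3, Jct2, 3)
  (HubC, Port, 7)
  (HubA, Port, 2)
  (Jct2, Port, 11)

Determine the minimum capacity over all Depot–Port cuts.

Augment Depot→Y2→HubA→Port: bottleneck 2, flow now 2.
Augment Depot→Jct1→Y1→HubC→Port: bottleneck 4, flow now 6.
Augment Depot→Jct1→Y3→Jct2→Port: bottleneck 3, flow now 9.
Augment Depot→HubB→Y1→HubC→Port: bottleneck 3, flow now 12.
Augment Depot→HubB→Y1→Jct2→Port: bottleneck 2, flow now 14.
No augmenting path remains; maximum flow = 14.
By max-flow min-cut, the minimum cut capacity equals the max flow.
In the residual graph, reachable from Depot: {Depot, Jct1, HubB, Y2, Y1, Y3, HubC, HubA}.
Min-cut edges: Y1→Jct2 (2), Y3→Jct2 (3), HubC→Port (7), HubA→Port (2); capacity 2 + 3 + 7 + 2 = 14.

14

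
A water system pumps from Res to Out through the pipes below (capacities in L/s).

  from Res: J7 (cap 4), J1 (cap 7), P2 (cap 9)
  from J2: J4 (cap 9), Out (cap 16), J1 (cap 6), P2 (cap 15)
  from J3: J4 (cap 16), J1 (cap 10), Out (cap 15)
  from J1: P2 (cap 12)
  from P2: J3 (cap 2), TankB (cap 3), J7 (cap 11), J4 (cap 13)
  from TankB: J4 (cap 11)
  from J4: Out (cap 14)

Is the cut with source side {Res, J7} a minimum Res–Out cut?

Given cut capacity: 7 + 9 = 16.
Augment Res→P2→J3→Out: bottleneck 2, flow now 2.
Augment Res→P2→J4→Out: bottleneck 7, flow now 9.
Augment Res→J1→P2→J4→Out: bottleneck 6, flow now 15.
Augment Res→J1→P2→TankB→J4→Out: bottleneck 1, flow now 16.
No augmenting path remains; maximum flow = 16.
Cut capacity 16 equals the max flow, so it is a minimum cut.

Yes — it is a minimum cut (capacity 16).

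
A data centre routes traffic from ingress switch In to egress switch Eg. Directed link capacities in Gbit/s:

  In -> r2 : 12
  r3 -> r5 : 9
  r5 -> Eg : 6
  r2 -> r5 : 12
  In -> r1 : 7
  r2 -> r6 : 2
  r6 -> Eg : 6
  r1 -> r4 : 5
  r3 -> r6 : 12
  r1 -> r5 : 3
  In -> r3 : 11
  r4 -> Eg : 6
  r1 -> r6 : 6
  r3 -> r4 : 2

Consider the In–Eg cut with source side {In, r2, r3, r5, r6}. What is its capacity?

Edges leaving {In, r2, r3, r5, r6}: In→r1 (7), r3→r4 (2), r5→Eg (6), r6→Eg (6).
Cut capacity = 7 + 2 + 6 + 6 = 21.

21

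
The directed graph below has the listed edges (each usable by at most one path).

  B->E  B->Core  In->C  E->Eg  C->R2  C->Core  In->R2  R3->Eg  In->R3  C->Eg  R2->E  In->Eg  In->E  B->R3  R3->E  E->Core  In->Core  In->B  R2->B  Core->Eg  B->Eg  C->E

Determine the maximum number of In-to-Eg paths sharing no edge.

6

Assign every edge capacity 1; by Menger, the answer equals the max flow.
Path In→Eg (+1); total 1.
Path In→C→Eg (+1); total 2.
Path In→B→Eg (+1); total 3.
Path In→R3→Eg (+1); total 4.
Path In→E→Eg (+1); total 5.
Path In→Core→Eg (+1); total 6.
No residual In→Eg path; max flow = 6.
Certifying cut of size 6: {B→Eg, Core→Eg, E→Eg, In→C, In→Eg, R3→Eg}.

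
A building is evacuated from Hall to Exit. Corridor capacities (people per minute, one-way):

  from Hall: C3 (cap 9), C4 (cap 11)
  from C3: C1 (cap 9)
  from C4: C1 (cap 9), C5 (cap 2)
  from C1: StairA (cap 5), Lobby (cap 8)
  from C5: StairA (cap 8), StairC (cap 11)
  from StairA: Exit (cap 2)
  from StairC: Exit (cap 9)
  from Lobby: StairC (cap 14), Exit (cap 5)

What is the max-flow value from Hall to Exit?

Augment Hall→C3→C1→StairA→Exit: bottleneck 2, flow now 2.
Augment Hall→C3→C1→Lobby→Exit: bottleneck 5, flow now 7.
Augment Hall→C4→C5→StairC→Exit: bottleneck 2, flow now 9.
Augment Hall→C3→C1→Lobby→StairC→Exit: bottleneck 2, flow now 11.
Augment Hall→C4→C1→Lobby→StairC→Exit: bottleneck 1, flow now 12.
No augmenting path remains; maximum flow = 12.
In the residual graph, reachable from Hall: {Hall, C3, C4, C1, StairA}.
Min-cut edges: C4→C5 (2), C1→Lobby (8), StairA→Exit (2); capacity 2 + 8 + 2 = 12.
This cut is saturated, so no flow can exceed 12.

12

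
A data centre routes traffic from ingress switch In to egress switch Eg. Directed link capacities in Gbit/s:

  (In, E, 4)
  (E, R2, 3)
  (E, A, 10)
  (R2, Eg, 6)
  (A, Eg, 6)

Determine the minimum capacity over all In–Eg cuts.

Augment In→E→R2→Eg: bottleneck 3, flow now 3.
Augment In→E→A→Eg: bottleneck 1, flow now 4.
No augmenting path remains; maximum flow = 4.
By max-flow min-cut, the minimum cut capacity equals the max flow.
In the residual graph, reachable from In: {In}.
Min-cut edges: In→E (4); capacity 4 = 4.

4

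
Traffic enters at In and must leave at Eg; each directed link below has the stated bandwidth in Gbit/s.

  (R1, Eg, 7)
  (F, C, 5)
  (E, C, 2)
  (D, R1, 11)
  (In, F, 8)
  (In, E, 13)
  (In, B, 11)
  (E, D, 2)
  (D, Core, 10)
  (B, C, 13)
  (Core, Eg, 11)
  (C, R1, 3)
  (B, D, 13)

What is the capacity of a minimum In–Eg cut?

Augment In→F→C→R1→Eg: bottleneck 3, flow now 3.
Augment In→B→D→R1→Eg: bottleneck 4, flow now 7.
Augment In→B→D→Core→Eg: bottleneck 7, flow now 14.
Augment In→E→D→Core→Eg: bottleneck 2, flow now 16.
No augmenting path remains; maximum flow = 16.
By max-flow min-cut, the minimum cut capacity equals the max flow.
In the residual graph, reachable from In: {In, F, E, C}.
Min-cut edges: In→B (11), E→D (2), C→R1 (3); capacity 11 + 2 + 3 = 16.

16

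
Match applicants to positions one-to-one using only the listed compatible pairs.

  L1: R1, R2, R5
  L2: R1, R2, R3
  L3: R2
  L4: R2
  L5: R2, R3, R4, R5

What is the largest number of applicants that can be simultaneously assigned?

4

Unit-capacity flow: source→left, listed edges, right→sink; max matching = max flow.
Augmenting path L1→R1 (+1); matched 1.
Augmenting path L2→R2 (+1); matched 2.
Augmenting path L5→R3 (+1); matched 3.
Augmenting path L3→R2→L2→R1→L1→R5 (+1); matched 4.
No augmenting path remains; maximum matching = 4.
König certificate: {L1, L2, L5, R2} is a vertex cover of size 4 (every listed pair touches it), so no matching can be larger.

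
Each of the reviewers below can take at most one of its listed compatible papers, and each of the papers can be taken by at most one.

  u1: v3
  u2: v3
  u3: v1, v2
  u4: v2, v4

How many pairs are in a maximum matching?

3

Unit-capacity flow: source→left, listed edges, right→sink; max matching = max flow.
Augmenting path u1→v3 (+1); matched 1.
Augmenting path u3→v1 (+1); matched 2.
Augmenting path u4→v2 (+1); matched 3.
No augmenting path remains; maximum matching = 3.
König certificate: {u3, u4, v3} is a vertex cover of size 3 (every listed pair touches it), so no matching can be larger.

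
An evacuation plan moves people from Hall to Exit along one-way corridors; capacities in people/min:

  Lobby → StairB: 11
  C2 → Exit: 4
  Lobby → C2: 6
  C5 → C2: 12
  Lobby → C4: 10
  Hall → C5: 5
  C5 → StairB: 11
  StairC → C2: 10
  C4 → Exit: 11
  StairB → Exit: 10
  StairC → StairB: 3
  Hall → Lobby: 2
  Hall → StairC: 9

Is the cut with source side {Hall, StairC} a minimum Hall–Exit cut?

No — its capacity is 20, but the minimum cut has capacity 14.

Given cut capacity: 5 + 2 + 10 + 3 = 20.
Augment Hall→C5→C2→Exit: bottleneck 4, flow now 4.
Augment Hall→C5→StairB→Exit: bottleneck 1, flow now 5.
Augment Hall→Lobby→C4→Exit: bottleneck 2, flow now 7.
Augment Hall→StairC→StairB→Exit: bottleneck 3, flow now 10.
Augment Hall→StairC→C2→C5→StairB→Exit: bottleneck 4, flow now 14. (uses reverse residual edge)
No augmenting path remains; maximum flow = 14.
In the residual graph, reachable from Hall: {Hall, StairC, C2}.
Min-cut edges: Hall→C5 (5), Hall→Lobby (2), StairC→StairB (3), C2→Exit (4); capacity 5 + 2 + 3 + 4 = 14.
Cut capacity 20 exceeds the max flow 14, so it is not minimum.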